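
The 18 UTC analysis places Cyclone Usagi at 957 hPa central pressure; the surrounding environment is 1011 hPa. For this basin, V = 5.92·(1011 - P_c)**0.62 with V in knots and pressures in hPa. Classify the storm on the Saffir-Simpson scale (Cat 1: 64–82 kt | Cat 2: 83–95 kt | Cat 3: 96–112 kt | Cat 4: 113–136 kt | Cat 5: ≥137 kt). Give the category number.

ΔP = 1011 − 957 = 54 hPa.
V ≈ 5.92 × 54^0.62 = 5.92 × 11.86 ≈ 70 kt.
70 kt falls in the Category 1 band.

1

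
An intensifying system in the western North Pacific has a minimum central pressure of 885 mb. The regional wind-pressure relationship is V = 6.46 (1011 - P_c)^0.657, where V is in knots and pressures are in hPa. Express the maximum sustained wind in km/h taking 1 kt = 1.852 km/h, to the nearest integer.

287 km/h

ΔP = 1011 − 885 = 126 mb.
V ≈ 6.46 × 126^0.657 = 6.46 × 23.985 ≈ 154.944 kt.
154.944 × 1.852 ≈ 286.96 km/h → 287 km/h.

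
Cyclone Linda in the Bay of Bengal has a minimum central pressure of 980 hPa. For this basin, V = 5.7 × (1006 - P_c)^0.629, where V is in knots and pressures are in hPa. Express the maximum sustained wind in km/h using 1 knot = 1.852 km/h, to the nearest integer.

82 km/h

ΔP = 1006 − 980 = 26 hPa.
V ≈ 5.7 × 26^0.629 = 5.7 × 7.763 ≈ 44.248 kt.
44.248 × 1.852 ≈ 81.95 km/h → 82 km/h.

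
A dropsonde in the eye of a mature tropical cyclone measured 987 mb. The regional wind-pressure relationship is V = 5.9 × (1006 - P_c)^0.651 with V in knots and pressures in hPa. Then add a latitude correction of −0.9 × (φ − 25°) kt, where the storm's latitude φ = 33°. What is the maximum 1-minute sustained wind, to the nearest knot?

33 kt

ΔP = 1006 − 987 = 19 mb.
19^0.651 ≈ 6.799.
V ≈ 5.9 × 6.799 ≈ 40.1 kt.
Latitude correction: −0.9 × (33 − 25) = -7.2 kt.
Corrected V ≈ 32.9 kt → 33 kt.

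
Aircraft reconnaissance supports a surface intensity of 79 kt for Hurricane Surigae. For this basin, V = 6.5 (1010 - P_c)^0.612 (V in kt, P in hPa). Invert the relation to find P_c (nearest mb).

951 mb

ΔP = (V / 6.5)^(1/0.612) = (79/6.5)^1.634.
79/6.5 = 12.154; 12.154^1.634 ≈ 59.21 mb.
P_c = 1010 − 59.21 = 950.79 ≈ 951 mb.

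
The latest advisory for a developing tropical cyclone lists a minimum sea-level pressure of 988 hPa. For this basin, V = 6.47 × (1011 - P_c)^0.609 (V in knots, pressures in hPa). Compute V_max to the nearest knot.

44 kt

ΔP = 1011 − 988 = 23 hPa.
23^0.609 ≈ 6.750.
V ≈ 6.47 × 6.750 ≈ 43.7 kt.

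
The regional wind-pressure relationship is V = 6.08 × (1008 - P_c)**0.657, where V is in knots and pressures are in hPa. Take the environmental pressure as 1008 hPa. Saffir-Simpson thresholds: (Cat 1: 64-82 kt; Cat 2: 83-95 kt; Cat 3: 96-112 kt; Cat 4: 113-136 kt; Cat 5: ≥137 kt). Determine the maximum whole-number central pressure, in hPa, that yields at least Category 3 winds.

Category 3 begins at V = 96 kt.
Required ΔP = (96/6.08)^(1/0.657) = 15.789^1.522 ≈ 66.68 hPa.
P_c ≤ 1008 − 66.68 = 941.32, so the highest integer P_c is 941 hPa.

941 hPa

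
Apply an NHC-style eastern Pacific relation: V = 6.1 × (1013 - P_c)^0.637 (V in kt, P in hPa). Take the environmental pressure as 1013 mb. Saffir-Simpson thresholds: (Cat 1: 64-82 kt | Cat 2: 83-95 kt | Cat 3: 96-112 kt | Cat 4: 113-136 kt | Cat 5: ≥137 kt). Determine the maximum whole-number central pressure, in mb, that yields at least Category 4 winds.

915 mb

Category 4 begins at V = 113 kt.
Required ΔP = (113/6.1)^(1/0.637) = 18.525^1.570 ≈ 97.77 mb.
P_c ≤ 1013 − 97.77 = 915.23, so the highest integer P_c is 915 mb.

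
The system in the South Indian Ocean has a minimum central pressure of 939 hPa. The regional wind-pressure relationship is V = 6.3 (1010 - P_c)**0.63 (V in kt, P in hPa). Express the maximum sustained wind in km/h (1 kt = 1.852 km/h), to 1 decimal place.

ΔP = 1010 − 939 = 71 hPa.
V ≈ 6.3 × 71^0.63 = 6.3 × 14.665 ≈ 92.392 kt.
92.392 × 1.852 ≈ 171.11 km/h → 171.1 km/h.

171.1 km/h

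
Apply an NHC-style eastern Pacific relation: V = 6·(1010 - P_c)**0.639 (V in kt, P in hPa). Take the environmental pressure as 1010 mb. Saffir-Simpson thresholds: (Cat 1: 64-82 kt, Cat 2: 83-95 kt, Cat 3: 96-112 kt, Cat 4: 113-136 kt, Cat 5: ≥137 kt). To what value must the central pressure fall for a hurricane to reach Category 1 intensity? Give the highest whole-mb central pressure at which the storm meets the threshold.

Category 1 begins at V = 64 kt.
Required ΔP = (64/6)^(1/0.639) = 10.667^1.565 ≈ 40.63 mb.
P_c ≤ 1010 − 40.63 = 969.37, so the highest integer P_c is 969 mb.

969 mb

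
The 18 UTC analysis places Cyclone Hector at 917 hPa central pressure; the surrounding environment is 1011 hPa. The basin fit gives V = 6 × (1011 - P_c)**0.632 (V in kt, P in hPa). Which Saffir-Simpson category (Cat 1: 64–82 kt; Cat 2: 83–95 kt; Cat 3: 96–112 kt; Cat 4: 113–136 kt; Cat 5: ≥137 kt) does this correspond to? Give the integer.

3

ΔP = 1011 − 917 = 94 hPa.
V ≈ 6 × 94^0.632 = 6 × 17.66 ≈ 106 kt.
106 kt falls in the Category 3 band.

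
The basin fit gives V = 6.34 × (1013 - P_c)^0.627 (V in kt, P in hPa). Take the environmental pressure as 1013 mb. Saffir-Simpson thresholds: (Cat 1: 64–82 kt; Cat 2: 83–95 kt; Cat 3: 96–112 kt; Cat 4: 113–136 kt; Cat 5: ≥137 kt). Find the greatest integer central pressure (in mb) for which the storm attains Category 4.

914 mb

Category 4 begins at V = 113 kt.
Required ΔP = (113/6.34)^(1/0.627) = 17.823^1.595 ≈ 98.90 mb.
P_c ≤ 1013 − 98.90 = 914.10, so the highest integer P_c is 914 mb.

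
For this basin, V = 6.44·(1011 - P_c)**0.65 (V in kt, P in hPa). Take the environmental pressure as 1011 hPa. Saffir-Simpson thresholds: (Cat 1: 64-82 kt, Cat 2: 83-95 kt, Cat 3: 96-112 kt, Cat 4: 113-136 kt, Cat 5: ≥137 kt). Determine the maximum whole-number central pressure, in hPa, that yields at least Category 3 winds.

Category 3 begins at V = 96 kt.
Required ΔP = (96/6.44)^(1/0.65) = 14.907^1.538 ≈ 63.86 hPa.
P_c ≤ 1011 − 63.86 = 947.14, so the highest integer P_c is 947 hPa.

947 hPa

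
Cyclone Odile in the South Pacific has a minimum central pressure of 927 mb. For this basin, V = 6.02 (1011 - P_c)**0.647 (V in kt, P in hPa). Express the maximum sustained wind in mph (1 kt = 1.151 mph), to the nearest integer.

ΔP = 1011 − 927 = 84 mb.
V ≈ 6.02 × 84^0.647 = 6.02 × 17.580 ≈ 105.829 kt.
105.829 × 1.151 ≈ 121.81 mph → 122 mph.

122 mph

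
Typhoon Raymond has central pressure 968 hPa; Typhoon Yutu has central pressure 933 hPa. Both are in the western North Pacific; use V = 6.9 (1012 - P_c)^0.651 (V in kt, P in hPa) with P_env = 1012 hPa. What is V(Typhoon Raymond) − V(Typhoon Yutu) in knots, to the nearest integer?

-38 kt

Typhoon Raymond: ΔP = 44; V ≈ 6.9 × 44^0.651 ≈ 81.05 kt.
Typhoon Yutu: ΔP = 79; V ≈ 6.9 × 79^0.651 ≈ 118.63 kt.
Difference ≈ 81.05 − 118.63 = -37.58 → -38 kt.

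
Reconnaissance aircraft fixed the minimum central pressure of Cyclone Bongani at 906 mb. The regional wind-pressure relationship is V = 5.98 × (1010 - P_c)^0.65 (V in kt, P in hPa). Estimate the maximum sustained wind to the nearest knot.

ΔP = 1010 − 906 = 104 mb.
104^0.65 ≈ 20.468.
V ≈ 5.98 × 20.468 ≈ 122.4 kt.

122 kt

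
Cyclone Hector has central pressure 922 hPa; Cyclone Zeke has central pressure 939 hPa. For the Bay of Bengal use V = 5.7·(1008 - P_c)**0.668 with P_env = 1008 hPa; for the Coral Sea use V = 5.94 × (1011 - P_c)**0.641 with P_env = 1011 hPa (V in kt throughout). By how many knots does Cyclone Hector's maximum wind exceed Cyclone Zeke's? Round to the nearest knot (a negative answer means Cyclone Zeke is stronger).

20 kt

Cyclone Hector: ΔP = 86; V ≈ 5.7 × 86^0.668 ≈ 111.72 kt.
Cyclone Zeke: ΔP = 72; V ≈ 5.94 × 72^0.641 ≈ 92.12 kt.
Difference ≈ 111.72 − 92.12 = 19.60 → 20 kt.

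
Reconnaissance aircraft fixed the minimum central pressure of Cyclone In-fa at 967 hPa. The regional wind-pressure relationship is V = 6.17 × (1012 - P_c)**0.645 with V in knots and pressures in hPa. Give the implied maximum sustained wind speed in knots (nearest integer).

72 kt

ΔP = 1012 − 967 = 45 hPa.
45^0.645 ≈ 11.650.
V ≈ 6.17 × 11.650 ≈ 71.9 kt.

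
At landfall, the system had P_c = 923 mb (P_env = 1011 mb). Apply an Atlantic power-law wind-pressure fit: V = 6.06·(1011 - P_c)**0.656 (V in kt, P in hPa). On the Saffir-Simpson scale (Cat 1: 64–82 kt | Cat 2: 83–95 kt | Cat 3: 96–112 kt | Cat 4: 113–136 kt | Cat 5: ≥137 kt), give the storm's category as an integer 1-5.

ΔP = 1011 − 923 = 88 mb.
V ≈ 6.06 × 88^0.656 = 6.06 × 18.86 ≈ 114 kt.
114 kt falls in the Category 4 band.

4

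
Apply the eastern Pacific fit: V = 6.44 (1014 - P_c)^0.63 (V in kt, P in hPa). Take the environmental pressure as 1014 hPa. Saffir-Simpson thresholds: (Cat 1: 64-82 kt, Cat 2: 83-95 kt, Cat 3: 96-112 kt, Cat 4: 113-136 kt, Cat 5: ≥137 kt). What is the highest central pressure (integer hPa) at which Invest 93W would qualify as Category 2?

956 hPa

Category 2 begins at V = 83 kt.
Required ΔP = (83/6.44)^(1/0.63) = 12.888^1.587 ≈ 57.84 hPa.
P_c ≤ 1014 − 57.84 = 956.16, so the highest integer P_c is 956 hPa.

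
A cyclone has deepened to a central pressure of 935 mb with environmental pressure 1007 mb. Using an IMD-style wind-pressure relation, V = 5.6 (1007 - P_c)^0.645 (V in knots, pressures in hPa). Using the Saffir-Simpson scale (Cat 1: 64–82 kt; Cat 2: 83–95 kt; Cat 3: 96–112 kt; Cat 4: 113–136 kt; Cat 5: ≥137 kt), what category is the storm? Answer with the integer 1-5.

ΔP = 1007 − 935 = 72 mb.
V ≈ 5.6 × 72^0.645 = 5.6 × 15.78 ≈ 88 kt.
88 kt falls in the Category 2 band.

2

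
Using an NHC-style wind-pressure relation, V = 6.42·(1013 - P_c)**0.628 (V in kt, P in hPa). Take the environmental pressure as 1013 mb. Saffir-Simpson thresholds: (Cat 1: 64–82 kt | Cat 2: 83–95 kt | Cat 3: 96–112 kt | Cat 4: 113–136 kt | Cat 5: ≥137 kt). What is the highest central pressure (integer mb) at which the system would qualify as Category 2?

954 mb

Category 2 begins at V = 83 kt.
Required ΔP = (83/6.42)^(1/0.628) = 12.928^1.592 ≈ 58.88 mb.
P_c ≤ 1013 − 58.88 = 954.12, so the highest integer P_c is 954 mb.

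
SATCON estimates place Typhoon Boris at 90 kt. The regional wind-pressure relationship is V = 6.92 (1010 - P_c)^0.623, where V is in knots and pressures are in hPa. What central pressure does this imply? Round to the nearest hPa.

ΔP = (V / 6.92)^(1/0.623) = (90/6.92)^1.605.
90/6.92 = 13.006; 13.006^1.605 ≈ 61.42 hPa.
P_c = 1010 − 61.42 = 948.58 ≈ 949 hPa.

949 hPa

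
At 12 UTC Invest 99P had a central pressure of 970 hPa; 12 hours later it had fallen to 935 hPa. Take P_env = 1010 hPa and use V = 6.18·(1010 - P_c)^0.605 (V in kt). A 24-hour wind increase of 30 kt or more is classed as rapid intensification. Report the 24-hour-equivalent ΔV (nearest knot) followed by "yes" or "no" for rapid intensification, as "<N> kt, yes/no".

53 kt, yes

V₁: ΔP = 40, V ≈ 6.18 × 40^0.605 ≈ 57.58 kt.
V₂: ΔP = 75, V ≈ 6.18 × 75^0.605 ≈ 84.22 kt.
ΔV over 12 h = 26.64 kt → 24 h equivalent = 26.64 × 24/12 ≈ 53.28 kt.
53 kt ≥ 30 kt ⇒ rapid intensification.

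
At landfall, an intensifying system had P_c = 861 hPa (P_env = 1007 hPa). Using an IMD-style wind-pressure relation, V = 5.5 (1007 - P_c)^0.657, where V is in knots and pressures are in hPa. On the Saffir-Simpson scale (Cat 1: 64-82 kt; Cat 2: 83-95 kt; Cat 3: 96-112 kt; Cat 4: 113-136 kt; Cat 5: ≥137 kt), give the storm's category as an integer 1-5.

5

ΔP = 1007 − 861 = 146 hPa.
V ≈ 5.5 × 146^0.657 = 5.5 × 26.42 ≈ 145 kt.
145 kt falls in the Category 5 band.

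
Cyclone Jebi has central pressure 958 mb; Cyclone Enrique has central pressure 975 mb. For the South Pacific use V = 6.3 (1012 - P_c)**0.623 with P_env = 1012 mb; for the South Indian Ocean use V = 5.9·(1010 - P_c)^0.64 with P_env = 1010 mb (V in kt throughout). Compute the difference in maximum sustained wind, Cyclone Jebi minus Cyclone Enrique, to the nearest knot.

Cyclone Jebi: ΔP = 54; V ≈ 6.3 × 54^0.623 ≈ 75.62 kt.
Cyclone Enrique: ΔP = 35; V ≈ 5.9 × 35^0.64 ≈ 57.42 kt.
Difference ≈ 75.62 − 57.42 = 18.20 → 18 kt.

18 kt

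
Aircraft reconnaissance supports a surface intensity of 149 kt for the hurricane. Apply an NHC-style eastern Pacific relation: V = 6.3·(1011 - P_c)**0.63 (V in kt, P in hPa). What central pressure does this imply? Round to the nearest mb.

859 mb

ΔP = (V / 6.3)^(1/0.63) = (149/6.3)^1.587.
149/6.3 = 23.651; 23.651^1.587 ≈ 151.60 mb.
P_c = 1011 − 151.60 = 859.40 ≈ 859 mb.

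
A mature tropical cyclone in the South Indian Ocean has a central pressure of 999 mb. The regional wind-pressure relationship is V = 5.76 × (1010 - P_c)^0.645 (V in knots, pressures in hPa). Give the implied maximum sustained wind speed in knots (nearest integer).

ΔP = 1010 − 999 = 11 mb.
11^0.645 ≈ 4.696.
V ≈ 5.76 × 4.696 ≈ 27.0 kt.

27 kt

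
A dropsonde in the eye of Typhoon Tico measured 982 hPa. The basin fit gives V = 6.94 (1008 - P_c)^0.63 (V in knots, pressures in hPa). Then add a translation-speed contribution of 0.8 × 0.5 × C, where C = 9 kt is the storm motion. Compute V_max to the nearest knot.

58 kt

ΔP = 1008 − 982 = 26 hPa.
26^0.63 ≈ 7.788.
V ≈ 6.94 × 7.788 ≈ 54.0 kt.
Translation term: 0.8 × 0.5 × 9 = 3.6 kt.
Corrected V ≈ 57.6 kt → 58 kt.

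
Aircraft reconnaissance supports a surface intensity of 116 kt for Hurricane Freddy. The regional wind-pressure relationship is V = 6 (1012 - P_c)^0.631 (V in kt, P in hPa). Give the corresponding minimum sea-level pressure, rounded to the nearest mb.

ΔP = (V / 6)^(1/0.631) = (116/6)^1.585.
116/6 = 19.333; 19.333^1.585 ≈ 109.28 mb.
P_c = 1012 − 109.28 = 902.72 ≈ 903 mb.

903 mb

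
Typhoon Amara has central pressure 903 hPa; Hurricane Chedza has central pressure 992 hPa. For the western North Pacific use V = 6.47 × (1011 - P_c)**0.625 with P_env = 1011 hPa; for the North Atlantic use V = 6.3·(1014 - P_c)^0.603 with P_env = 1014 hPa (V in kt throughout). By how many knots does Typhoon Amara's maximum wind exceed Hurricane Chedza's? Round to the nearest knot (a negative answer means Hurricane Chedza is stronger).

Typhoon Amara: ΔP = 108; V ≈ 6.47 × 108^0.625 ≈ 120.72 kt.
Hurricane Chedza: ΔP = 22; V ≈ 6.3 × 22^0.603 ≈ 40.63 kt.
Difference ≈ 120.72 − 40.63 = 80.09 → 80 kt.

80 kt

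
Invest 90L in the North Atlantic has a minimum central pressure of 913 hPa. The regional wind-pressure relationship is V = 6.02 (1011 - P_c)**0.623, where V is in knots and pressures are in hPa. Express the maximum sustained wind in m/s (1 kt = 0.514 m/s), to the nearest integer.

ΔP = 1011 − 913 = 98 hPa.
V ≈ 6.02 × 98^0.623 = 6.02 × 17.399 ≈ 104.744 kt.
104.744 × 0.514 ≈ 53.84 m/s → 54 m/s.

54 m/s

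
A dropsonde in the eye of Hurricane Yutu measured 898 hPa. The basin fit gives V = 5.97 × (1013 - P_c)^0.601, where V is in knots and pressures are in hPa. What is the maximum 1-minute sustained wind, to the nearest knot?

103 kt

ΔP = 1013 − 898 = 115 hPa.
115^0.601 ≈ 17.317.
V ≈ 5.97 × 17.317 ≈ 103.4 kt.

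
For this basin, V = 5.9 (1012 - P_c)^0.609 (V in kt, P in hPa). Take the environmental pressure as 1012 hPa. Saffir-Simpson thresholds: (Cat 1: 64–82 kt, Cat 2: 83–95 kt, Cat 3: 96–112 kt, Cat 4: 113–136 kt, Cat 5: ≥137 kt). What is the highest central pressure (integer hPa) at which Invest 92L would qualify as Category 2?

935 hPa

Category 2 begins at V = 83 kt.
Required ΔP = (83/5.9)^(1/0.609) = 14.068^1.642 ≈ 76.81 hPa.
P_c ≤ 1012 − 76.81 = 935.19, so the highest integer P_c is 935 hPa.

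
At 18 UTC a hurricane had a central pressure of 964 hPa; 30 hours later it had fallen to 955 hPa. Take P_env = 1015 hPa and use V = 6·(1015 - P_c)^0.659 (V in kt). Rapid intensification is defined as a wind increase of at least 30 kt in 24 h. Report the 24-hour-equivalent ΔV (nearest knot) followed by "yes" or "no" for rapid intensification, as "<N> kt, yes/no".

7 kt, no

V₁: ΔP = 51, V ≈ 6 × 51^0.659 ≈ 80.06 kt.
V₂: ΔP = 60, V ≈ 6 × 60^0.659 ≈ 89.12 kt.
ΔV over 30 h = 9.06 kt → 24 h equivalent = 9.06 × 24/30 ≈ 7.25 kt.
7 kt < 30 kt ⇒ not rapid intensification.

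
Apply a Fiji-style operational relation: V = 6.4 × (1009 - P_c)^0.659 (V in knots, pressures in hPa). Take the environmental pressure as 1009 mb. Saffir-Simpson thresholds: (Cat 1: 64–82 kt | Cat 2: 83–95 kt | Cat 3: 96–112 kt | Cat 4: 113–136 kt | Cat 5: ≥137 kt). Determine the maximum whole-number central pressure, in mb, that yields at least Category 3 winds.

Category 3 begins at V = 96 kt.
Required ΔP = (96/6.4)^(1/0.659) = 15.000^1.517 ≈ 60.91 mb.
P_c ≤ 1009 − 60.91 = 948.09, so the highest integer P_c is 948 mb.

948 mb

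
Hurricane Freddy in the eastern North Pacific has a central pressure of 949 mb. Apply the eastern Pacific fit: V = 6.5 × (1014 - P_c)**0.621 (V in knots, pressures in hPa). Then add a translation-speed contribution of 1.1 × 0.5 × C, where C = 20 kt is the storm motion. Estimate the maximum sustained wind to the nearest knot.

ΔP = 1014 − 949 = 65 mb.
65^0.621 ≈ 13.360.
V ≈ 6.5 × 13.360 ≈ 86.8 kt.
Translation term: 1.1 × 0.5 × 20 = 11 kt.
Corrected V ≈ 97.8 kt → 98 kt.

98 kt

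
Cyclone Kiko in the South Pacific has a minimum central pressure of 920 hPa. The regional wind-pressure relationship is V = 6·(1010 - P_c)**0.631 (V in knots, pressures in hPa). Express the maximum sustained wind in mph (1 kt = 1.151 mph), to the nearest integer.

ΔP = 1010 − 920 = 90 hPa.
V ≈ 6 × 90^0.631 = 6 × 17.105 ≈ 102.631 kt.
102.631 × 1.151 ≈ 118.13 mph → 118 mph.

118 mph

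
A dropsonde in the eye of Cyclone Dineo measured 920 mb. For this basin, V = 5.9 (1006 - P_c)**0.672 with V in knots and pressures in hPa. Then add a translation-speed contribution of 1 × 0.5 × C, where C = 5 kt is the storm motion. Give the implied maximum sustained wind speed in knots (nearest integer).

120 kt

ΔP = 1006 − 920 = 86 mb.
86^0.672 ≈ 19.952.
V ≈ 5.9 × 19.952 ≈ 117.7 kt.
Translation term: 1 × 0.5 × 5 = 2.5 kt.
Corrected V ≈ 120.2 kt → 120 kt.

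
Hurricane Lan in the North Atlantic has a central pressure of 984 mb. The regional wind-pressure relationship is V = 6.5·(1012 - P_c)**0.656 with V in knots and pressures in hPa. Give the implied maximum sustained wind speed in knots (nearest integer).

58 kt

ΔP = 1012 − 984 = 28 mb.
28^0.656 ≈ 8.899.
V ≈ 6.5 × 8.899 ≈ 57.8 kt.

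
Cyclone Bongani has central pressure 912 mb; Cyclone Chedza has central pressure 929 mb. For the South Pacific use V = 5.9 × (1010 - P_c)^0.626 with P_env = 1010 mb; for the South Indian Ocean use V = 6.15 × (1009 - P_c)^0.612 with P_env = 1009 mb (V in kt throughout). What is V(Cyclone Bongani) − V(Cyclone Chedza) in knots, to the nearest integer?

Cyclone Bongani: ΔP = 98; V ≈ 5.9 × 98^0.626 ≈ 104.08 kt.
Cyclone Chedza: ΔP = 80; V ≈ 6.15 × 80^0.612 ≈ 89.86 kt.
Difference ≈ 104.08 − 89.86 = 14.22 → 14 kt.

14 kt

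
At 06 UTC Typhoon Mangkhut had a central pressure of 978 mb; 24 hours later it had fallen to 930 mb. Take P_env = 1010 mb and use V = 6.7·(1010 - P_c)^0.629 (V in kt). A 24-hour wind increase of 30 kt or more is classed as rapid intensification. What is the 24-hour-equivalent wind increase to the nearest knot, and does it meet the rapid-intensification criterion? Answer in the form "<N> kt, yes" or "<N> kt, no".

V₁: ΔP = 32, V ≈ 6.7 × 32^0.629 ≈ 59.27 kt.
V₂: ΔP = 80, V ≈ 6.7 × 80^0.629 ≈ 105.47 kt.
ΔV over 24 h = 46.20 kt → 24 h equivalent = 46.20 × 24/24 ≈ 46.20 kt.
46 kt ≥ 30 kt ⇒ rapid intensification.

46 kt, yes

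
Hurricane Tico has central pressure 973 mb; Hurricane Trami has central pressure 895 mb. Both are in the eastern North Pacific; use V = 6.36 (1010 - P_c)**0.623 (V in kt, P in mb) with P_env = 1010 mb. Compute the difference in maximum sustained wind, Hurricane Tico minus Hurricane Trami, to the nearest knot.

-62 kt

Hurricane Tico: ΔP = 37; V ≈ 6.36 × 37^0.623 ≈ 60.32 kt.
Hurricane Trami: ΔP = 115; V ≈ 6.36 × 115^0.623 ≈ 122.26 kt.
Difference ≈ 60.32 − 122.26 = -61.94 → -62 kt.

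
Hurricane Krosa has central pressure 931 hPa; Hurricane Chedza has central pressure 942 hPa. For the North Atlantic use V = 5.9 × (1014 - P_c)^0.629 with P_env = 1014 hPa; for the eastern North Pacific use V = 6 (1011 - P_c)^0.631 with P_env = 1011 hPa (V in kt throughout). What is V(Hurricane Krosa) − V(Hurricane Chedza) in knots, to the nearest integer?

Hurricane Krosa: ΔP = 83; V ≈ 5.9 × 83^0.629 ≈ 95.05 kt.
Hurricane Chedza: ΔP = 69; V ≈ 6 × 69^0.631 ≈ 86.79 kt.
Difference ≈ 95.05 − 86.79 = 8.26 → 8 kt.

8 kt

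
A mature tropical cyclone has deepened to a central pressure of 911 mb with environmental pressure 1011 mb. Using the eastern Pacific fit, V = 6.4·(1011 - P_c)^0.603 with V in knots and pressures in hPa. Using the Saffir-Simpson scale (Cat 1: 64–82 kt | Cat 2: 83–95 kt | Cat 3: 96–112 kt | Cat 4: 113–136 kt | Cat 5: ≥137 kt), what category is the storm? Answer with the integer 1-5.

ΔP = 1011 − 911 = 100 mb.
V ≈ 6.4 × 100^0.603 = 6.4 × 16.07 ≈ 103 kt.
103 kt falls in the Category 3 band.

3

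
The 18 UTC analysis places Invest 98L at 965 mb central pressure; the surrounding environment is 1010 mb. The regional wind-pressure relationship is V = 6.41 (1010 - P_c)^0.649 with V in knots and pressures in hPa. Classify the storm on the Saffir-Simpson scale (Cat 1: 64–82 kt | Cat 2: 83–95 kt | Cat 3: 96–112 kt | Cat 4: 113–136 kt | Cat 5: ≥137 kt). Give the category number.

1

ΔP = 1010 − 965 = 45 mb.
V ≈ 6.41 × 45^0.649 = 6.41 × 11.83 ≈ 76 kt.
76 kt falls in the Category 1 band.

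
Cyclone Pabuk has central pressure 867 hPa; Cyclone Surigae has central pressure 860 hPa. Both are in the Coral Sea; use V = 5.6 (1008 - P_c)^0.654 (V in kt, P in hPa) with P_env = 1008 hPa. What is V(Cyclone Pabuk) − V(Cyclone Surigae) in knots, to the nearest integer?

-5 kt

Cyclone Pabuk: ΔP = 141; V ≈ 5.6 × 141^0.654 ≈ 142.49 kt.
Cyclone Surigae: ΔP = 148; V ≈ 5.6 × 148^0.654 ≈ 147.08 kt.
Difference ≈ 142.49 − 147.08 = -4.59 → -5 kt.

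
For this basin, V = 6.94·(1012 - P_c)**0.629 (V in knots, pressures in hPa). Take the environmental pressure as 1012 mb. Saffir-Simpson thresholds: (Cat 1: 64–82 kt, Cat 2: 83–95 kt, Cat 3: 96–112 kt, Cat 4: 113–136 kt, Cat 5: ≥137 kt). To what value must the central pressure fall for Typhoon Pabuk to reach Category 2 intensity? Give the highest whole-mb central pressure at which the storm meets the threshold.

Category 2 begins at V = 83 kt.
Required ΔP = (83/6.94)^(1/0.629) = 11.960^1.590 ≈ 51.69 mb.
P_c ≤ 1012 − 51.69 = 960.31, so the highest integer P_c is 960 mb.

960 mb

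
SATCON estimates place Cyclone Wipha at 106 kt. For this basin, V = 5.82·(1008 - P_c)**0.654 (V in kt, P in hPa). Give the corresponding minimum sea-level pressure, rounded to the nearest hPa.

ΔP = (V / 5.82)^(1/0.654) = (106/5.82)^1.529.
106/5.82 = 18.213; 18.213^1.529 ≈ 84.57 hPa.
P_c = 1008 − 84.57 = 923.43 ≈ 923 hPa.

923 hPa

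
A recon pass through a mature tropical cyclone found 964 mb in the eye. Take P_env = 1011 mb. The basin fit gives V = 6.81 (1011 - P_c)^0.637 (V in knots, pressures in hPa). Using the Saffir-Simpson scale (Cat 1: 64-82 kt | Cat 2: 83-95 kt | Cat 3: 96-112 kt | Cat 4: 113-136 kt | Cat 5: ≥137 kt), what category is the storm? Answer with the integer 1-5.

ΔP = 1011 − 964 = 47 mb.
V ≈ 6.81 × 47^0.637 = 6.81 × 11.62 ≈ 79 kt.
79 kt falls in the Category 1 band.

1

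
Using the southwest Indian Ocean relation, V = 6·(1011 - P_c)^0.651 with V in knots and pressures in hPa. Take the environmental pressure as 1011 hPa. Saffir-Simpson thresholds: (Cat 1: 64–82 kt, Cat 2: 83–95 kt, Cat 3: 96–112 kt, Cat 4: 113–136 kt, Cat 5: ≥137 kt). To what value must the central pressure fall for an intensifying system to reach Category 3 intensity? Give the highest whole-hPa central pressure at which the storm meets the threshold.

Category 3 begins at V = 96 kt.
Required ΔP = (96/6)^(1/0.651) = 16.000^1.536 ≈ 70.74 hPa.
P_c ≤ 1011 − 70.74 = 940.26, so the highest integer P_c is 940 hPa.

940 hPa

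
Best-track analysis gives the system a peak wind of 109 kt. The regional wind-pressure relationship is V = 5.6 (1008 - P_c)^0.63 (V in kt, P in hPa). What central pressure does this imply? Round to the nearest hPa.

897 hPa

ΔP = (V / 5.6)^(1/0.63) = (109/5.6)^1.587.
109/5.6 = 19.464; 19.464^1.587 ≈ 111.28 hPa.
P_c = 1008 − 111.28 = 896.72 ≈ 897 hPa.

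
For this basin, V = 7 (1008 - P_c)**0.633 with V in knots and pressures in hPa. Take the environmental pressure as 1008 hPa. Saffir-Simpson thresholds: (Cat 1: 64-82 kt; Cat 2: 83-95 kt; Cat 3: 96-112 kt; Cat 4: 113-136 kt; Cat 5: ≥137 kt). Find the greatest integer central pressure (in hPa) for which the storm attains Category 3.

Category 3 begins at V = 96 kt.
Required ΔP = (96/7)^(1/0.633) = 13.714^1.580 ≈ 62.59 hPa.
P_c ≤ 1008 − 62.59 = 945.41, so the highest integer P_c is 945 hPa.

945 hPa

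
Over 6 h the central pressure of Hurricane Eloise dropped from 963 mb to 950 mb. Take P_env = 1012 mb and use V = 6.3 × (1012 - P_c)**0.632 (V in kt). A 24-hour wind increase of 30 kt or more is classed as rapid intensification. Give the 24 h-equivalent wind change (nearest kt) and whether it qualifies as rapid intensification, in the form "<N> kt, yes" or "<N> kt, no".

47 kt, yes

V₁: ΔP = 49, V ≈ 6.3 × 49^0.632 ≈ 73.71 kt.
V₂: ΔP = 62, V ≈ 6.3 × 62^0.632 ≈ 85.53 kt.
ΔV over 6 h = 11.82 kt → 24 h equivalent = 11.82 × 24/6 ≈ 47.28 kt.
47 kt ≥ 30 kt ⇒ rapid intensification.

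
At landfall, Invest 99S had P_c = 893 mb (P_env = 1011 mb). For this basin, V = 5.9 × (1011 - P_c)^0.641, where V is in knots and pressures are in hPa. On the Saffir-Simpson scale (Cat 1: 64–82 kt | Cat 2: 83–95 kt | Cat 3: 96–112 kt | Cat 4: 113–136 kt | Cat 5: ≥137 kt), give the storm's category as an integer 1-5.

ΔP = 1011 − 893 = 118 mb.
V ≈ 5.9 × 118^0.641 = 5.9 × 21.29 ≈ 126 kt.
126 kt falls in the Category 4 band.

4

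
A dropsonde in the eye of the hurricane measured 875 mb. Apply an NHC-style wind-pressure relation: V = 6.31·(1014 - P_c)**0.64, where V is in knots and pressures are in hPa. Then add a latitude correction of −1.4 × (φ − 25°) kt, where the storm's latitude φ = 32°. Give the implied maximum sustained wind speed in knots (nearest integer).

139 kt

ΔP = 1014 − 875 = 139 mb.
139^0.64 ≈ 23.525.
V ≈ 6.31 × 23.525 ≈ 148.4 kt.
Latitude correction: −1.4 × (32 − 25) = -9.8 kt.
Corrected V ≈ 138.6 kt → 139 kt.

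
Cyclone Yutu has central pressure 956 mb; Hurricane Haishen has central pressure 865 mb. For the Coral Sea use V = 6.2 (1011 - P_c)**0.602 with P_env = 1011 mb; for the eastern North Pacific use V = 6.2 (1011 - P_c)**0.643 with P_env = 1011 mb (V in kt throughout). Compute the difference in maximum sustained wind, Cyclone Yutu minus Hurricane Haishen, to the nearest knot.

Cyclone Yutu: ΔP = 55; V ≈ 6.2 × 55^0.602 ≈ 69.20 kt.
Hurricane Haishen: ΔP = 146; V ≈ 6.2 × 146^0.643 ≈ 152.78 kt.
Difference ≈ 69.20 − 152.78 = -83.58 → -84 kt.

-84 kt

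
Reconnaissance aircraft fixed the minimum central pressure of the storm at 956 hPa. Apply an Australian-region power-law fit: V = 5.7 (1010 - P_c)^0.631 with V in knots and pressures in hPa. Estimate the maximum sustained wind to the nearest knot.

ΔP = 1010 − 956 = 54 hPa.
54^0.631 ≈ 12.392.
V ≈ 5.7 × 12.392 ≈ 70.6 kt.

71 kt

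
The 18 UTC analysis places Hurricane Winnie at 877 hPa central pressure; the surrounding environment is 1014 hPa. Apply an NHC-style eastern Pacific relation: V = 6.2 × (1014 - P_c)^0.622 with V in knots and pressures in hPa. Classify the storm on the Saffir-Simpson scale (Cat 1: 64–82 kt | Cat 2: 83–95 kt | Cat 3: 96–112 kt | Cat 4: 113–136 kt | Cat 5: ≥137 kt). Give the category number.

ΔP = 1014 − 877 = 137 hPa.
V ≈ 6.2 × 137^0.622 = 6.2 × 21.33 ≈ 132 kt.
132 kt falls in the Category 4 band.

4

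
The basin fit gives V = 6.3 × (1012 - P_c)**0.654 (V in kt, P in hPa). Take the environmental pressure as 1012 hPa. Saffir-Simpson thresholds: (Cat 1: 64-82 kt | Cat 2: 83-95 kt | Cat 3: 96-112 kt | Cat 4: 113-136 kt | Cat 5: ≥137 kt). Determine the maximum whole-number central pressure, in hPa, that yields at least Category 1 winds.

Category 1 begins at V = 64 kt.
Required ΔP = (64/6.3)^(1/0.654) = 10.159^1.529 ≈ 34.63 hPa.
P_c ≤ 1012 − 34.63 = 977.37, so the highest integer P_c is 977 hPa.

977 hPa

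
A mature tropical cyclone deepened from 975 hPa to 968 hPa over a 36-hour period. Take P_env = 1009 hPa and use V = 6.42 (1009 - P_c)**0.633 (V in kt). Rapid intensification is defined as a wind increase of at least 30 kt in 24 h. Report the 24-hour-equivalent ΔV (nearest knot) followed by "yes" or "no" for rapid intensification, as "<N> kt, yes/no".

5 kt, no

V₁: ΔP = 34, V ≈ 6.42 × 34^0.633 ≈ 59.84 kt.
V₂: ΔP = 41, V ≈ 6.42 × 41^0.633 ≈ 67.36 kt.
ΔV over 36 h = 7.52 kt → 24 h equivalent = 7.52 × 24/36 ≈ 5.01 kt.
5 kt < 30 kt ⇒ not rapid intensification.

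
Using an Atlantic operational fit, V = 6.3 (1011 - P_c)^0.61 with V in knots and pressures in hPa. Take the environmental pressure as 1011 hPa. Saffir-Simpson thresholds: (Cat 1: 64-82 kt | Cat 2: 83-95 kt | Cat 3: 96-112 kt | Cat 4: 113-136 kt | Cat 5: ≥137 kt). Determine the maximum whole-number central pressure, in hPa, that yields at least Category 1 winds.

Category 1 begins at V = 64 kt.
Required ΔP = (64/6.3)^(1/0.61) = 10.159^1.639 ≈ 44.73 hPa.
P_c ≤ 1011 − 44.73 = 966.27, so the highest integer P_c is 966 hPa.

966 hPa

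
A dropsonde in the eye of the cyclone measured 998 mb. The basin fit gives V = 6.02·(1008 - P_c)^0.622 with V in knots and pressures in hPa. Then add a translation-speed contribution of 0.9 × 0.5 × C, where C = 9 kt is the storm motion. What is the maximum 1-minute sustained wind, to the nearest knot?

29 kt

ΔP = 1008 − 998 = 10 mb.
10^0.622 ≈ 4.188.
V ≈ 6.02 × 4.188 ≈ 25.2 kt.
Translation term: 0.9 × 0.5 × 9 = 4.05 kt.
Corrected V ≈ 29.25 kt → 29 kt.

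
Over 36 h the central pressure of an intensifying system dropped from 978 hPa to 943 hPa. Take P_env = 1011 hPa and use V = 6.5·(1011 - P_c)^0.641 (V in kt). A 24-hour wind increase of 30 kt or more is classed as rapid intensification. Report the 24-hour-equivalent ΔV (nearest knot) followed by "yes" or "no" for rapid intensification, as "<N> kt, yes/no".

24 kt, no

V₁: ΔP = 33, V ≈ 6.5 × 33^0.641 ≈ 61.13 kt.
V₂: ΔP = 68, V ≈ 6.5 × 68^0.641 ≈ 97.17 kt.
ΔV over 36 h = 36.04 kt → 24 h equivalent = 36.04 × 24/36 ≈ 24.03 kt.
24 kt < 30 kt ⇒ not rapid intensification.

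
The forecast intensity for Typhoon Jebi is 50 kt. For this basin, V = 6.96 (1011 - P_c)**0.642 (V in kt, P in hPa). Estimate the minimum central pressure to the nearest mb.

989 mb

ΔP = (V / 6.96)^(1/0.642) = (50/6.96)^1.558.
50/6.96 = 7.184; 7.184^1.558 ≈ 21.57 mb.
P_c = 1011 − 21.57 = 989.43 ≈ 989 mb.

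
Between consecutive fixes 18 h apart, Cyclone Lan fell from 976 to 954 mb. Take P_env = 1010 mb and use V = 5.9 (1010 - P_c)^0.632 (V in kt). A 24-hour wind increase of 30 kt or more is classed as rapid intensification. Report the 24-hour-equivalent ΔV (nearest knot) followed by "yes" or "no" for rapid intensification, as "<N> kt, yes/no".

V₁: ΔP = 34, V ≈ 5.9 × 34^0.632 ≈ 54.80 kt.
V₂: ΔP = 56, V ≈ 5.9 × 56^0.632 ≈ 75.11 kt.
ΔV over 18 h = 20.31 kt → 24 h equivalent = 20.31 × 24/18 ≈ 27.08 kt.
27 kt < 30 kt ⇒ not rapid intensification.

27 kt, no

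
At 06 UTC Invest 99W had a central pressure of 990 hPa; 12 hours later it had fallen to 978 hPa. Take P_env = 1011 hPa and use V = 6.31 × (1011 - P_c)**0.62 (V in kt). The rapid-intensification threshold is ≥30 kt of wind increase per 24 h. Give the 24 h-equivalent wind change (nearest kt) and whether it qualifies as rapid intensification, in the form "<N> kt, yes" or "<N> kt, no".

27 kt, no

V₁: ΔP = 21, V ≈ 6.31 × 21^0.62 ≈ 41.67 kt.
V₂: ΔP = 33, V ≈ 6.31 × 33^0.62 ≈ 55.15 kt.
ΔV over 12 h = 13.48 kt → 24 h equivalent = 13.48 × 24/12 ≈ 26.96 kt.
27 kt < 30 kt ⇒ not rapid intensification.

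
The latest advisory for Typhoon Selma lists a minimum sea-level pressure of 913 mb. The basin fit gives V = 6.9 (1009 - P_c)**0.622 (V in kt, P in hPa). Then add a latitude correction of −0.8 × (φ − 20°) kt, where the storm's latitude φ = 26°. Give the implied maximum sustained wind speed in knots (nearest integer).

ΔP = 1009 − 913 = 96 mb.
96^0.622 ≈ 17.099.
V ≈ 6.9 × 17.099 ≈ 118.0 kt.
Latitude correction: −0.8 × (26 − 20) = -4.8 kt.
Corrected V ≈ 113.2 kt → 113 kt.

113 kt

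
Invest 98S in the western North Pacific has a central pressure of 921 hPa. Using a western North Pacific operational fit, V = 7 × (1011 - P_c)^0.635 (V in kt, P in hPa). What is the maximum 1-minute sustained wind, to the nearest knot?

ΔP = 1011 − 921 = 90 hPa.
90^0.635 ≈ 17.416.
V ≈ 7 × 17.416 ≈ 121.9 kt.

122 kt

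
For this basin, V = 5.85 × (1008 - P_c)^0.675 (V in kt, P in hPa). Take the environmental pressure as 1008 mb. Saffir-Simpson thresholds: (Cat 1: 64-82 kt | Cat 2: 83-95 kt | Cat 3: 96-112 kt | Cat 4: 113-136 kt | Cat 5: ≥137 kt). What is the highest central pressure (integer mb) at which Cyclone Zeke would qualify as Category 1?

973 mb

Category 1 begins at V = 64 kt.
Required ΔP = (64/5.85)^(1/0.675) = 10.940^1.481 ≈ 34.62 mb.
P_c ≤ 1008 − 34.62 = 973.38, so the highest integer P_c is 973 mb.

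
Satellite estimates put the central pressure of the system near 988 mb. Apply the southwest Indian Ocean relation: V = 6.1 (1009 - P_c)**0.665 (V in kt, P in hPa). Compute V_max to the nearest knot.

46 kt

ΔP = 1009 − 988 = 21 mb.
21^0.665 ≈ 7.573.
V ≈ 6.1 × 7.573 ≈ 46.2 kt.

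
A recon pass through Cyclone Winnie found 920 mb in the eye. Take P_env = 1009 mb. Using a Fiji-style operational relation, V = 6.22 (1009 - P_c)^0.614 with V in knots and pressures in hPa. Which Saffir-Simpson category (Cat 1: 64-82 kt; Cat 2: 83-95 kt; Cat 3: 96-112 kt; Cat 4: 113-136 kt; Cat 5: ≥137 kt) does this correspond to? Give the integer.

3

ΔP = 1009 − 920 = 89 mb.
V ≈ 6.22 × 89^0.614 = 6.22 × 15.74 ≈ 98 kt.
98 kt falls in the Category 3 band.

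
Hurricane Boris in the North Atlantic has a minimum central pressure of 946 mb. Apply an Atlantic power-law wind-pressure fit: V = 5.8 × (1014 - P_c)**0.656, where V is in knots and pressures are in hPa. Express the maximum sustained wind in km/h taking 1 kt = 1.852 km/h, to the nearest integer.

171 km/h

ΔP = 1014 − 946 = 68 mb.
V ≈ 5.8 × 68^0.656 = 5.8 × 15.927 ≈ 92.375 kt.
92.375 × 1.852 ≈ 171.08 km/h → 171 km/h.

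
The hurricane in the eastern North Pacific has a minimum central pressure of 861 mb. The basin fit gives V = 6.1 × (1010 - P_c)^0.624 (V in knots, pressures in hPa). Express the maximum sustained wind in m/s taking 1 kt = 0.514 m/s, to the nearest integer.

ΔP = 1010 − 861 = 149 mb.
V ≈ 6.1 × 149^0.624 = 6.1 × 22.702 ≈ 138.484 kt.
138.484 × 0.514 ≈ 71.18 m/s → 71 m/s.

71 m/s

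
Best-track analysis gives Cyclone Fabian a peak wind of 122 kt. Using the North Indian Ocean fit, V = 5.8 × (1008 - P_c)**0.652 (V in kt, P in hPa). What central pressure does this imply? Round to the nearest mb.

ΔP = (V / 5.8)^(1/0.652) = (122/5.8)^1.534.
122/5.8 = 21.034; 21.034^1.534 ≈ 106.91 mb.
P_c = 1008 − 106.91 = 901.09 ≈ 901 mb.

901 mb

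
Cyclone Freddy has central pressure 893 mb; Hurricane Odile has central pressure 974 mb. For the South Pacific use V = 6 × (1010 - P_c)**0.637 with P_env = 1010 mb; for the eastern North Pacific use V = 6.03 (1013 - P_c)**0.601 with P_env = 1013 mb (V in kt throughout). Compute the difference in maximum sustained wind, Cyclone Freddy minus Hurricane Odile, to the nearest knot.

Cyclone Freddy: ΔP = 117; V ≈ 6 × 117^0.637 ≈ 124.62 kt.
Hurricane Odile: ΔP = 39; V ≈ 6.03 × 39^0.601 ≈ 54.52 kt.
Difference ≈ 124.62 − 54.52 = 70.10 → 70 kt.

70 kt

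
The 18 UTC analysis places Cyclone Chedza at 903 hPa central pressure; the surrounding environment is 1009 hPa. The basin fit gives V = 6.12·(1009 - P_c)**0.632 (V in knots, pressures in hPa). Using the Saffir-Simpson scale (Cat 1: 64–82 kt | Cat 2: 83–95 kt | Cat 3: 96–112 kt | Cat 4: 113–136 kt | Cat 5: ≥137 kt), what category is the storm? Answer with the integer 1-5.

4

ΔP = 1009 − 903 = 106 hPa.
V ≈ 6.12 × 106^0.632 = 6.12 × 19.05 ≈ 117 kt.
117 kt falls in the Category 4 band.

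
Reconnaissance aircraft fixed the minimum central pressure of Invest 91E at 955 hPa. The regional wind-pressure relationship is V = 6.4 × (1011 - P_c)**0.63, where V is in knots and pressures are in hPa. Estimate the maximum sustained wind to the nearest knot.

81 kt

ΔP = 1011 − 955 = 56 hPa.
56^0.63 ≈ 12.629.
V ≈ 6.4 × 12.629 ≈ 80.8 kt.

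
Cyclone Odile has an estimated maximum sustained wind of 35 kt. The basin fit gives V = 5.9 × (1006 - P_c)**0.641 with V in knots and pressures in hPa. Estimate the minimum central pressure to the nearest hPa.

990 hPa

ΔP = (V / 5.9)^(1/0.641) = (35/5.9)^1.560.
35/5.9 = 5.932; 5.932^1.560 ≈ 16.08 hPa.
P_c = 1006 − 16.08 = 989.92 ≈ 990 hPa.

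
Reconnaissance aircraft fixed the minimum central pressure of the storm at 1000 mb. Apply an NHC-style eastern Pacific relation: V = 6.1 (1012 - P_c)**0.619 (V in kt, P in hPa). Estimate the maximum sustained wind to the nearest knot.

28 kt

ΔP = 1012 − 1000 = 12 mb.
12^0.619 ≈ 4.656.
V ≈ 6.1 × 4.656 ≈ 28.4 kt.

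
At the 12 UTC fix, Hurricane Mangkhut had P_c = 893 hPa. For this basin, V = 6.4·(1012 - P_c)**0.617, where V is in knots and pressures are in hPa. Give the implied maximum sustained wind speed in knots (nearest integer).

ΔP = 1012 − 893 = 119 hPa.
119^0.617 ≈ 19.081.
V ≈ 6.4 × 19.081 ≈ 122.1 kt.

122 kt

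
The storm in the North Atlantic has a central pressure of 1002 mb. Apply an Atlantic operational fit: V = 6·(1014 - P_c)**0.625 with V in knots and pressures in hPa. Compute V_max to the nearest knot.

ΔP = 1014 − 1002 = 12 mb.
12^0.625 ≈ 4.726.
V ≈ 6 × 4.726 ≈ 28.4 kt.

28 kt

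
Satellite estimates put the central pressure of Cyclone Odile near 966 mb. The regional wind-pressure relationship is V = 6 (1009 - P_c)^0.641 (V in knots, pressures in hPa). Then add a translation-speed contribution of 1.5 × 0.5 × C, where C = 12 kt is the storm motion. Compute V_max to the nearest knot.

76 kt

ΔP = 1009 − 966 = 43 mb.
43^0.641 ≈ 11.144.
V ≈ 6 × 11.144 ≈ 66.9 kt.
Translation term: 1.5 × 0.5 × 12 = 9 kt.
Corrected V ≈ 75.9 kt → 76 kt.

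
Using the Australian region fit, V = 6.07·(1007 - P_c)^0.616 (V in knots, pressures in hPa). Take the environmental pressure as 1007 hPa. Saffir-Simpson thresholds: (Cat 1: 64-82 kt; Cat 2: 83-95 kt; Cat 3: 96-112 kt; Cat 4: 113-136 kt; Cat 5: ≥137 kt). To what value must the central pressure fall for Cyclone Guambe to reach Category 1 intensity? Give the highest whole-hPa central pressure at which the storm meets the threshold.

Category 1 begins at V = 64 kt.
Required ΔP = (64/6.07)^(1/0.616) = 10.544^1.623 ≈ 45.78 hPa.
P_c ≤ 1007 − 45.78 = 961.22, so the highest integer P_c is 961 hPa.

961 hPa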